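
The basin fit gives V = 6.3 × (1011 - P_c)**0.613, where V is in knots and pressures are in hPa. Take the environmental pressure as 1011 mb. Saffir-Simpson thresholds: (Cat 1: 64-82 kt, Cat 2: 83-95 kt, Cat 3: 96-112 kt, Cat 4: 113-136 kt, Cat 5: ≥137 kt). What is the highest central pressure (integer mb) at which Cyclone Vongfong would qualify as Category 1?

Category 1 begins at V = 64 kt.
Required ΔP = (64/6.3)^(1/0.613) = 10.159^1.631 ≈ 43.90 mb.
P_c ≤ 1011 − 43.90 = 967.10, so the highest integer P_c is 967 mb.

967 mb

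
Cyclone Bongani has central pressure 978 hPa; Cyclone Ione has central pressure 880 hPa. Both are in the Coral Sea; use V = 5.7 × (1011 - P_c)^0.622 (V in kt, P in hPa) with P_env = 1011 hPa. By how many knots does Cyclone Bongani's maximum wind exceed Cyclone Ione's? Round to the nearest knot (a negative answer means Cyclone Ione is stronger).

Cyclone Bongani: ΔP = 33; V ≈ 5.7 × 33^0.622 ≈ 50.16 kt.
Cyclone Ione: ΔP = 131; V ≈ 5.7 × 131^0.622 ≈ 118.25 kt.
Difference ≈ 50.16 − 118.25 = -68.09 → -68 kt.

-68 kt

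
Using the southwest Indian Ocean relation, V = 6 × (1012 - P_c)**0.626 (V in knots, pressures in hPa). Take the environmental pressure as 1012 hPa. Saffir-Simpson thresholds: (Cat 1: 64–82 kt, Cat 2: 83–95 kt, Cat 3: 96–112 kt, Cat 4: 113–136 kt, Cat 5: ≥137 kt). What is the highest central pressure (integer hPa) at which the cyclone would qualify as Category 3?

Category 3 begins at V = 96 kt.
Required ΔP = (96/6)^(1/0.626) = 16.000^1.597 ≈ 83.85 hPa.
P_c ≤ 1012 − 83.85 = 928.15, so the highest integer P_c is 928 hPa.

928 hPa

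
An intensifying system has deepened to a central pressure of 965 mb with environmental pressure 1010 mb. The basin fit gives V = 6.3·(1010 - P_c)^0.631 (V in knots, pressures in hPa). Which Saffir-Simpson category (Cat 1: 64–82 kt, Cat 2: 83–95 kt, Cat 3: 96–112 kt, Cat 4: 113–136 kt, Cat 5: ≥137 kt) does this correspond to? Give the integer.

ΔP = 1010 − 965 = 45 mb.
V ≈ 6.3 × 45^0.631 = 6.3 × 11.05 ≈ 70 kt.
70 kt falls in the Category 1 band.

1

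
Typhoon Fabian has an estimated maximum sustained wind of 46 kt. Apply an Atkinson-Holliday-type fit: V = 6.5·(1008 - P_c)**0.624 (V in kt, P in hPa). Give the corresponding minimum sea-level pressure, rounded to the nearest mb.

985 mb

ΔP = (V / 6.5)^(1/0.624) = (46/6.5)^1.603.
46/6.5 = 7.077; 7.077^1.603 ≈ 23.01 mb.
P_c = 1008 − 23.01 = 984.99 ≈ 985 mb.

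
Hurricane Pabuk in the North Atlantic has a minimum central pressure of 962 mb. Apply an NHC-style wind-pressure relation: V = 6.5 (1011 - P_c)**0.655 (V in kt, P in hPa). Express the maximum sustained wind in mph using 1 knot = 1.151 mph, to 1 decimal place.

ΔP = 1011 − 962 = 49 mb.
V ≈ 6.5 × 49^0.655 = 6.5 × 12.796 ≈ 83.175 kt.
83.175 × 1.151 ≈ 95.73 mph → 95.7 mph.

95.7 mph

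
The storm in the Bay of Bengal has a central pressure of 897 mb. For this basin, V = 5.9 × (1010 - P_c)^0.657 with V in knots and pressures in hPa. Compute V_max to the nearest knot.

132 kt

ΔP = 1010 − 897 = 113 mb.
113^0.657 ≈ 22.329.
V ≈ 5.9 × 22.329 ≈ 131.7 kt.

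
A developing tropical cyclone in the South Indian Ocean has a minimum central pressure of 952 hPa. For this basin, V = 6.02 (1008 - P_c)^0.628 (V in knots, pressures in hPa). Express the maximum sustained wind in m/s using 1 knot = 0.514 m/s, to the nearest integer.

39 m/s

ΔP = 1008 − 952 = 56 hPa.
V ≈ 6.02 × 56^0.628 = 6.02 × 12.527 ≈ 75.415 kt.
75.415 × 0.514 ≈ 38.76 m/s → 39 m/s.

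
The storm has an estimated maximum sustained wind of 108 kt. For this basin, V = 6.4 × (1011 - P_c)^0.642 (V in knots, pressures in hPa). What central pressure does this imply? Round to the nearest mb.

929 mb

ΔP = (V / 6.4)^(1/0.642) = (108/6.4)^1.558.
108/6.4 = 16.875; 16.875^1.558 ≈ 81.58 mb.
P_c = 1011 − 81.58 = 929.42 ≈ 929 mb.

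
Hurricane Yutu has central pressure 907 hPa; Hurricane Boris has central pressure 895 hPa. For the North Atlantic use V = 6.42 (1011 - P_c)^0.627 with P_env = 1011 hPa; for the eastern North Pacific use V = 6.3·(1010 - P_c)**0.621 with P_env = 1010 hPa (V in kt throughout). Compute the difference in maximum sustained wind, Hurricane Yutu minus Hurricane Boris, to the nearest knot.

Hurricane Yutu: ΔP = 104; V ≈ 6.42 × 104^0.627 ≈ 118.09 kt.
Hurricane Boris: ΔP = 115; V ≈ 6.3 × 115^0.621 ≈ 119.96 kt.
Difference ≈ 118.09 − 119.96 = -1.87 → -2 kt.

-2 kt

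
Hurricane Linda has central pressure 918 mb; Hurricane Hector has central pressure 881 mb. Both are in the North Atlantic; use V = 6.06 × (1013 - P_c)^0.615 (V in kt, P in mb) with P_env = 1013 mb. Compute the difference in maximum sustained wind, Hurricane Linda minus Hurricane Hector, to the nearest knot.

-22 kt

Hurricane Linda: ΔP = 95; V ≈ 6.06 × 95^0.615 ≈ 99.72 kt.
Hurricane Hector: ΔP = 132; V ≈ 6.06 × 132^0.615 ≈ 122.07 kt.
Difference ≈ 99.72 − 122.07 = -22.35 → -22 kt.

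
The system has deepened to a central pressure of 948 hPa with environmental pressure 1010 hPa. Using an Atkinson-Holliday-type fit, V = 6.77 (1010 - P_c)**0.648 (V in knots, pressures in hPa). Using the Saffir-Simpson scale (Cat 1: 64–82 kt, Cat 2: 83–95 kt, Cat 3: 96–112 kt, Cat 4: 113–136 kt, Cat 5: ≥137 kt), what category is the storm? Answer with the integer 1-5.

ΔP = 1010 − 948 = 62 hPa.
V ≈ 6.77 × 62^0.648 = 6.77 × 14.50 ≈ 98 kt.
98 kt falls in the Category 3 band.

3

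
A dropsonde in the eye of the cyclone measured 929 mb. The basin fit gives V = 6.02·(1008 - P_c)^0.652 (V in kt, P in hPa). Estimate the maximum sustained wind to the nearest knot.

ΔP = 1008 − 929 = 79 mb.
79^0.652 ≈ 17.268.
V ≈ 6.02 × 17.268 ≈ 104.0 kt.

104 kt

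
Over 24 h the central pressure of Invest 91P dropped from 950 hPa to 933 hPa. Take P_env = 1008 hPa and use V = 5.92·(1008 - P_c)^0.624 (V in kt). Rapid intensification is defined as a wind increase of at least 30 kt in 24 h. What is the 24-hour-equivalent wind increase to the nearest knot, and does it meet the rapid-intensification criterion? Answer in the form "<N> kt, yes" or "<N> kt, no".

13 kt, no

V₁: ΔP = 58, V ≈ 5.92 × 58^0.624 ≈ 74.59 kt.
V₂: ΔP = 75, V ≈ 5.92 × 75^0.624 ≈ 87.57 kt.
ΔV over 24 h = 12.98 kt → 24 h equivalent = 12.98 × 24/24 ≈ 12.98 kt.
13 kt < 30 kt ⇒ not rapid intensification.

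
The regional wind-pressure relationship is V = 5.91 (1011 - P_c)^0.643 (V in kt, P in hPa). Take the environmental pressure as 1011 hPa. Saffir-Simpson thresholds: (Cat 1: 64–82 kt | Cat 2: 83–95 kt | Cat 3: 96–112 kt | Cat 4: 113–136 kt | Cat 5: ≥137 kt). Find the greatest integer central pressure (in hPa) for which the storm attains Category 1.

Category 1 begins at V = 64 kt.
Required ΔP = (64/5.91)^(1/0.643) = 10.829^1.555 ≈ 40.65 hPa.
P_c ≤ 1011 − 40.65 = 970.35, so the highest integer P_c is 970 hPa.

970 hPa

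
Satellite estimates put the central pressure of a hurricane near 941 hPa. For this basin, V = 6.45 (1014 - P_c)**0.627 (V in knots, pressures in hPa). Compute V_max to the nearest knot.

95 kt

ΔP = 1014 − 941 = 73 hPa.
73^0.627 ≈ 14.733.
V ≈ 6.45 × 14.733 ≈ 95.0 kt.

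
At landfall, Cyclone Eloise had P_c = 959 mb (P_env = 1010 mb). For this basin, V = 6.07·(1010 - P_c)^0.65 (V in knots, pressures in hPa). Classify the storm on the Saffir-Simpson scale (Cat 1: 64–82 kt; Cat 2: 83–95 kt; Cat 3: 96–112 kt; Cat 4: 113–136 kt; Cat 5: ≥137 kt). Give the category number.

ΔP = 1010 − 959 = 51 mb.
V ≈ 6.07 × 51^0.65 = 6.07 × 12.88 ≈ 78 kt.
78 kt falls in the Category 1 band.

1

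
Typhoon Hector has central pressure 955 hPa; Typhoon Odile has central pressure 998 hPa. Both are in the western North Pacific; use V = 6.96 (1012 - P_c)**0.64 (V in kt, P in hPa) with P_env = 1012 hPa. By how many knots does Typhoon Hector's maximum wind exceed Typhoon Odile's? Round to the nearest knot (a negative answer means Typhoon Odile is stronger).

55 kt

Typhoon Hector: ΔP = 57; V ≈ 6.96 × 57^0.64 ≈ 92.55 kt.
Typhoon Odile: ΔP = 14; V ≈ 6.96 × 14^0.64 ≈ 37.68 kt.
Difference ≈ 92.55 − 37.68 = 54.87 → 55 kt.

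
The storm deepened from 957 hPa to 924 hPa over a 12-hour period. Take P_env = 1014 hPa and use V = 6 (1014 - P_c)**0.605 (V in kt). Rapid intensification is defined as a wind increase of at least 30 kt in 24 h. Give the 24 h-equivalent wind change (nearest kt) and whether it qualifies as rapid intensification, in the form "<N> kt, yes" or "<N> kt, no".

44 kt, yes

V₁: ΔP = 57, V ≈ 6 × 57^0.605 ≈ 69.26 kt.
V₂: ΔP = 90, V ≈ 6 × 90^0.605 ≈ 91.30 kt.
ΔV over 12 h = 22.04 kt → 24 h equivalent = 22.04 × 24/12 ≈ 44.08 kt.
44 kt ≥ 30 kt ⇒ rapid intensification.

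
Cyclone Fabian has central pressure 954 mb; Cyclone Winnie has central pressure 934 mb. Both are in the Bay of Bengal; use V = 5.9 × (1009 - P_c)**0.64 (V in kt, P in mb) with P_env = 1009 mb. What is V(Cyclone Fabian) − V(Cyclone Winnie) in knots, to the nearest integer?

Cyclone Fabian: ΔP = 55; V ≈ 5.9 × 55^0.64 ≈ 76.68 kt.
Cyclone Winnie: ΔP = 75; V ≈ 5.9 × 75^0.64 ≈ 93.52 kt.
Difference ≈ 76.68 − 93.52 = -16.84 → -17 kt.

-17 kt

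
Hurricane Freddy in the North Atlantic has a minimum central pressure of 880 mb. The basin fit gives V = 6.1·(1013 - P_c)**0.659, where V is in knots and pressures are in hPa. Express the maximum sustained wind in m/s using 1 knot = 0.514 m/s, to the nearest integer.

79 m/s

ΔP = 1013 − 880 = 133 mb.
V ≈ 6.1 × 133^0.659 = 6.1 × 25.097 ≈ 153.090 kt.
153.090 × 0.514 ≈ 78.69 m/s → 79 m/s.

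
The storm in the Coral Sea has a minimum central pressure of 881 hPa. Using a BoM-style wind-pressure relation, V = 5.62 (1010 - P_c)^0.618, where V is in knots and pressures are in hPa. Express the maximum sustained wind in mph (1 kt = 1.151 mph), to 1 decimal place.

130.4 mph

ΔP = 1010 − 881 = 129 hPa.
V ≈ 5.62 × 129^0.618 = 5.62 × 20.153 ≈ 113.261 kt.
113.261 × 1.151 ≈ 130.36 mph → 130.4 mph.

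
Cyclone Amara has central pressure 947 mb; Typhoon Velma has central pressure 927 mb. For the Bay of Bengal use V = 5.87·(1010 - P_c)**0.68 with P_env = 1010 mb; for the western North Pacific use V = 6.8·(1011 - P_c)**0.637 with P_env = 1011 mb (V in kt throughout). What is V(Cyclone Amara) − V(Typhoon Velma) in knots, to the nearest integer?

Cyclone Amara: ΔP = 63; V ≈ 5.87 × 63^0.68 ≈ 98.22 kt.
Typhoon Velma: ΔP = 84; V ≈ 6.8 × 84^0.637 ≈ 114.36 kt.
Difference ≈ 98.22 − 114.36 = -16.14 → -16 kt.

-16 kt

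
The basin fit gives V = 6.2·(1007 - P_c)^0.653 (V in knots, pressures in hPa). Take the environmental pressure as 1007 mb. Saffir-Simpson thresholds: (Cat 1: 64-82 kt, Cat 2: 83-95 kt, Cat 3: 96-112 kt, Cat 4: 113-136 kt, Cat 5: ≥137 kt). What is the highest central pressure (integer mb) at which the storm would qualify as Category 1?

Category 1 begins at V = 64 kt.
Required ΔP = (64/6.2)^(1/0.653) = 10.323^1.531 ≈ 35.69 mb.
P_c ≤ 1007 − 35.69 = 971.31, so the highest integer P_c is 971 mb.

971 mb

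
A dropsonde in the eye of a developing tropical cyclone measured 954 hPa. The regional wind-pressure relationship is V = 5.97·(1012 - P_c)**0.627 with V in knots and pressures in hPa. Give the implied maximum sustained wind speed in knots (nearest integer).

76 kt

ΔP = 1012 − 954 = 58 hPa.
58^0.627 ≈ 12.755.
V ≈ 5.97 × 12.755 ≈ 76.1 kt.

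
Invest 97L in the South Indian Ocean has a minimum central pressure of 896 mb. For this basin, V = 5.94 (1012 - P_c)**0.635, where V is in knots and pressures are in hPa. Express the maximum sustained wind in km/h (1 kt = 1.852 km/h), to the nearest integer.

225 km/h

ΔP = 1012 − 896 = 116 mb.
V ≈ 5.94 × 116^0.635 = 5.94 × 20.461 ≈ 121.539 kt.
121.539 × 1.852 ≈ 225.09 km/h → 225 km/h.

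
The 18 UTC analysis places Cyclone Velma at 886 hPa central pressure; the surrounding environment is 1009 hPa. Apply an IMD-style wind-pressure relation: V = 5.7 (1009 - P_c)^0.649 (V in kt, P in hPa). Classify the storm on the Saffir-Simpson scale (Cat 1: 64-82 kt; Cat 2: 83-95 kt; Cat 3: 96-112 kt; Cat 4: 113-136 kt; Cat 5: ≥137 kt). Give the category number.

4

ΔP = 1009 − 886 = 123 hPa.
V ≈ 5.7 × 123^0.649 = 5.7 × 22.72 ≈ 129 kt.
129 kt falls in the Category 4 band.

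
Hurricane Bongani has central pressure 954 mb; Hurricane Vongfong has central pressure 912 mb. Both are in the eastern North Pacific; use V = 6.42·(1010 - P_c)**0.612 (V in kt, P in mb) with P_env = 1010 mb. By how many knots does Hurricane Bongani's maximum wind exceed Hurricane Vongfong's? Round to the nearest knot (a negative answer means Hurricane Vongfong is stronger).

-31 kt

Hurricane Bongani: ΔP = 56; V ≈ 6.42 × 56^0.612 ≈ 75.41 kt.
Hurricane Vongfong: ΔP = 98; V ≈ 6.42 × 98^0.612 ≈ 106.21 kt.
Difference ≈ 75.41 − 106.21 = -30.80 → -31 kt.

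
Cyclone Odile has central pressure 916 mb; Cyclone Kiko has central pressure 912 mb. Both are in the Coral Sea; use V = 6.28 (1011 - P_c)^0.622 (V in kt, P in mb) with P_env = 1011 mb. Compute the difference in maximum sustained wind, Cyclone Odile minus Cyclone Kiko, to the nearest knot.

-3 kt

Cyclone Odile: ΔP = 95; V ≈ 6.28 × 95^0.622 ≈ 106.69 kt.
Cyclone Kiko: ΔP = 99; V ≈ 6.28 × 99^0.622 ≈ 109.46 kt.
Difference ≈ 106.69 − 109.46 = -2.77 → -3 kt.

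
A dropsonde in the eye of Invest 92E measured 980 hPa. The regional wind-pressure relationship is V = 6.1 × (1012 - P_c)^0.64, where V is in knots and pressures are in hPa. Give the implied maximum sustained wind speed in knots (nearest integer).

ΔP = 1012 − 980 = 32 hPa.
32^0.64 ≈ 9.190.
V ≈ 6.1 × 9.190 ≈ 56.1 kt.

56 kt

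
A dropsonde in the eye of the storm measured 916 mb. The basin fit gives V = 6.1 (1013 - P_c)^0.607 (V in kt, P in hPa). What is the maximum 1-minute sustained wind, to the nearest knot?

98 kt

ΔP = 1013 − 916 = 97 mb.
97^0.607 ≈ 16.068.
V ≈ 6.1 × 16.068 ≈ 98.0 kt.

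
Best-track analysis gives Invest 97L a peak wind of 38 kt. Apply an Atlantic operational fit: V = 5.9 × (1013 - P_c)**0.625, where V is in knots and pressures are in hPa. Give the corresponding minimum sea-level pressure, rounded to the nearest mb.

ΔP = (V / 5.9)^(1/0.625) = (38/5.9)^1.600.
38/5.9 = 6.441; 6.441^1.600 ≈ 19.69 mb.
P_c = 1013 − 19.69 = 993.31 ≈ 993 mb.

993 mb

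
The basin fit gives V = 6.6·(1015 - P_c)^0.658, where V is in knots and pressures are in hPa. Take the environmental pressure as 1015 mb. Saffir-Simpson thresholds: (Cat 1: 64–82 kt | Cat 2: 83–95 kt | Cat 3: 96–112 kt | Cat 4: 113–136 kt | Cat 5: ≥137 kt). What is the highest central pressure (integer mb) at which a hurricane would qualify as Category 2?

Category 2 begins at V = 83 kt.
Required ΔP = (83/6.6)^(1/0.658) = 12.576^1.520 ≈ 46.88 mb.
P_c ≤ 1015 − 46.88 = 968.12, so the highest integer P_c is 968 mb.

968 mb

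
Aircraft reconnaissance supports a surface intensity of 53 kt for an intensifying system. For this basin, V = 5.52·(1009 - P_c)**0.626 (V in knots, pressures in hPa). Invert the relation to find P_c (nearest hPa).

972 hPa

ΔP = (V / 5.52)^(1/0.626) = (53/5.52)^1.597.
53/5.52 = 9.601; 9.601^1.597 ≈ 37.09 hPa.
P_c = 1009 − 37.09 = 971.91 ≈ 972 hPa.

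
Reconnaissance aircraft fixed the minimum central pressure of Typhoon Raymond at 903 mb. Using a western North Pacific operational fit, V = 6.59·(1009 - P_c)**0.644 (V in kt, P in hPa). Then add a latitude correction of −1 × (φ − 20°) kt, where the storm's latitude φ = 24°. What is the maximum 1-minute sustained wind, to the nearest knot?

129 kt

ΔP = 1009 − 903 = 106 mb.
106^0.644 ≈ 20.151.
V ≈ 6.59 × 20.151 ≈ 132.8 kt.
Latitude correction: −1 × (24 − 20) = -4 kt.
Corrected V ≈ 128.8 kt → 129 kt.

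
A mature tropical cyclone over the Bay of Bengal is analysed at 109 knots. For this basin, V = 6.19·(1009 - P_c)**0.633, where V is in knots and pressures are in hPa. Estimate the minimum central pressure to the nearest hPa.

ΔP = (V / 6.19)^(1/0.633) = (109/6.19)^1.580.
109/6.19 = 17.609; 17.609^1.580 ≈ 92.89 hPa.
P_c = 1009 − 92.89 = 916.11 ≈ 916 hPa.

916 hPa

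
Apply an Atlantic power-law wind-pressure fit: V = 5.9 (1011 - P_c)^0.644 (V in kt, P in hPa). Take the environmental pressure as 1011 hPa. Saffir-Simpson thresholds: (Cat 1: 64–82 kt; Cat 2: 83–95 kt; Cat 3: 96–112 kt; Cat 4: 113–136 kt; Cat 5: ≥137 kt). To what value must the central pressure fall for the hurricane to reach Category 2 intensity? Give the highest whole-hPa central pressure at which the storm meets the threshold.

950 hPa

Category 2 begins at V = 83 kt.
Required ΔP = (83/5.9)^(1/0.644) = 14.068^1.553 ≈ 60.67 hPa.
P_c ≤ 1011 − 60.67 = 950.33, so the highest integer P_c is 950 hPa.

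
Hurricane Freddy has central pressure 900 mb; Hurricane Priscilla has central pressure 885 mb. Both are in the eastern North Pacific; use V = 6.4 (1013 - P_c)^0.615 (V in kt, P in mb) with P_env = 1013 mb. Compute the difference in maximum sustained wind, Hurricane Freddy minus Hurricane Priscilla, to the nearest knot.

Hurricane Freddy: ΔP = 113; V ≈ 6.4 × 113^0.615 ≈ 117.17 kt.
Hurricane Priscilla: ΔP = 128; V ≈ 6.4 × 128^0.615 ≈ 126.51 kt.
Difference ≈ 117.17 − 126.51 = -9.34 → -9 kt.

-9 kt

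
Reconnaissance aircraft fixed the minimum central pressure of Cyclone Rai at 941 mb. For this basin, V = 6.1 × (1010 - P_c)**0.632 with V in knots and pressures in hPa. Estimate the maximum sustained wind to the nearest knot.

89 kt

ΔP = 1010 − 941 = 69 mb.
69^0.632 ≈ 14.526.
V ≈ 6.1 × 14.526 ≈ 88.6 kt.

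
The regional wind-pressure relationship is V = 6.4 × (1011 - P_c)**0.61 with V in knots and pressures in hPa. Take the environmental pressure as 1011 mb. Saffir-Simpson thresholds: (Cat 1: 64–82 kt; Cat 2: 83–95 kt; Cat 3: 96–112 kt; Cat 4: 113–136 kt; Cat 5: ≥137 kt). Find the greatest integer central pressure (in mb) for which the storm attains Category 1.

Category 1 begins at V = 64 kt.
Required ΔP = (64/6.4)^(1/0.61) = 10.000^1.639 ≈ 43.59 mb.
P_c ≤ 1011 − 43.59 = 967.41, so the highest integer P_c is 967 mb.

967 mb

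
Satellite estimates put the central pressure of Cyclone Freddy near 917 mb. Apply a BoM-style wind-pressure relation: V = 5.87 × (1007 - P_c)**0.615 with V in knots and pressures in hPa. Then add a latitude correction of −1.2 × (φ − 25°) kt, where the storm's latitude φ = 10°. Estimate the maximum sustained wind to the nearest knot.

111 kt

ΔP = 1007 − 917 = 90 mb.
90^0.615 ≈ 15.917.
V ≈ 5.87 × 15.917 ≈ 93.4 kt.
Latitude correction: −1.2 × (10 − 25) = 18 kt.
Corrected V ≈ 111.4 kt → 111 kt.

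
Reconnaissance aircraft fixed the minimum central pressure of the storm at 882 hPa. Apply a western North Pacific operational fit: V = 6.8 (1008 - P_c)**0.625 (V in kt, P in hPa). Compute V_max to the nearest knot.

140 kt

ΔP = 1008 − 882 = 126 hPa.
126^0.625 ≈ 20.546.
V ≈ 6.8 × 20.546 ≈ 139.7 kt.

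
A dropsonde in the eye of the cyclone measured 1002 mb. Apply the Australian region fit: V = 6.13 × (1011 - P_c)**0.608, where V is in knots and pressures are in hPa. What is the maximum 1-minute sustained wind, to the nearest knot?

23 kt

ΔP = 1011 − 1002 = 9 mb.
9^0.608 ≈ 3.803.
V ≈ 6.13 × 3.803 ≈ 23.3 kt.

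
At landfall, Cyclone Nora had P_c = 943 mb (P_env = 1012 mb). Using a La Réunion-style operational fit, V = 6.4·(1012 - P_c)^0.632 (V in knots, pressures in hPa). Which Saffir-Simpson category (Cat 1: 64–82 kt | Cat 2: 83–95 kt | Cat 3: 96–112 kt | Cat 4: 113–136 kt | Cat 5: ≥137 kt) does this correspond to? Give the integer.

2

ΔP = 1012 − 943 = 69 mb.
V ≈ 6.4 × 69^0.632 = 6.4 × 14.53 ≈ 93 kt.
93 kt falls in the Category 2 band.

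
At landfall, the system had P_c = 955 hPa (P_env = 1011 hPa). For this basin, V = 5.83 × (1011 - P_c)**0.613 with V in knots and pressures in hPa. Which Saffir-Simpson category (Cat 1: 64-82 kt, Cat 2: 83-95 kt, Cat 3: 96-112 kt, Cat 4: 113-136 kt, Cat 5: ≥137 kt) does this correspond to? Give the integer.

1

ΔP = 1011 − 955 = 56 hPa.
V ≈ 5.83 × 56^0.613 = 5.83 × 11.79 ≈ 69 kt.
69 kt falls in the Category 1 band.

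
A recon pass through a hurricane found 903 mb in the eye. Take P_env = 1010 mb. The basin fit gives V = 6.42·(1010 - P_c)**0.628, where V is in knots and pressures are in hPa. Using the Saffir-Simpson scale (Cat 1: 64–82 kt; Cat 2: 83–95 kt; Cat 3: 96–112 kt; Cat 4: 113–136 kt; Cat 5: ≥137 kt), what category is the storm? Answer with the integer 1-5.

ΔP = 1010 − 903 = 107 mb.
V ≈ 6.42 × 107^0.628 = 6.42 × 18.81 ≈ 121 kt.
121 kt falls in the Category 4 band.

4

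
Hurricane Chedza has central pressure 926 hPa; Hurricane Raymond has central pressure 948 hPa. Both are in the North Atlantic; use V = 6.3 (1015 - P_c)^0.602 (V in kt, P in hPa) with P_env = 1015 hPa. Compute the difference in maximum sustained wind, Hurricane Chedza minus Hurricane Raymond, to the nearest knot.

15 kt

Hurricane Chedza: ΔP = 89; V ≈ 6.3 × 89^0.602 ≈ 93.94 kt.
Hurricane Raymond: ΔP = 67; V ≈ 6.3 × 67^0.602 ≈ 79.18 kt.
Difference ≈ 93.94 − 79.18 = 14.76 → 15 kt.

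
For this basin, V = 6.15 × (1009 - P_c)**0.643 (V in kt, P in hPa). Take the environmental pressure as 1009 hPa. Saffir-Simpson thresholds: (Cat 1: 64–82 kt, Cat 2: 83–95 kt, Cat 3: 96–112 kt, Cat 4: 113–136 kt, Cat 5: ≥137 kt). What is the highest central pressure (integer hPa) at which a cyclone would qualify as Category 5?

884 hPa

Category 5 begins at V = 137 kt.
Required ΔP = (137/6.15)^(1/0.643) = 22.276^1.555 ≈ 124.79 hPa.
P_c ≤ 1009 − 124.79 = 884.21, so the highest integer P_c is 884 hPa.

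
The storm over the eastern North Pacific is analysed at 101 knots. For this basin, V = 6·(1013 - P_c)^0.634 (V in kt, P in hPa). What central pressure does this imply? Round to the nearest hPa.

ΔP = (V / 6)^(1/0.634) = (101/6)^1.577.
101/6 = 16.833; 16.833^1.577 ≈ 85.91 hPa.
P_c = 1013 − 85.91 = 927.09 ≈ 927 hPa.

927 hPa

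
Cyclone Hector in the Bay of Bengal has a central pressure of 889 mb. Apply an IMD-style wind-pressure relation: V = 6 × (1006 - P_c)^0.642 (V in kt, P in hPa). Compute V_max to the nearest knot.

ΔP = 1006 − 889 = 117 mb.
117^0.642 ≈ 21.270.
V ≈ 6 × 21.270 ≈ 127.6 kt.

128 kt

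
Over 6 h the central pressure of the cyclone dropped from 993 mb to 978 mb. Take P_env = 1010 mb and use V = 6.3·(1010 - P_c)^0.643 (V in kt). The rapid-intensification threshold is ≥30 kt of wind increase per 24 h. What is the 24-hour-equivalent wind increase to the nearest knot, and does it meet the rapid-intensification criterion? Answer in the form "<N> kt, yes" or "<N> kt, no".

V₁: ΔP = 17, V ≈ 6.3 × 17^0.643 ≈ 38.95 kt.
V₂: ΔP = 32, V ≈ 6.3 × 32^0.643 ≈ 58.50 kt.
ΔV over 6 h = 19.55 kt → 24 h equivalent = 19.55 × 24/6 ≈ 78.20 kt.
78 kt ≥ 30 kt ⇒ rapid intensification.

78 kt, yes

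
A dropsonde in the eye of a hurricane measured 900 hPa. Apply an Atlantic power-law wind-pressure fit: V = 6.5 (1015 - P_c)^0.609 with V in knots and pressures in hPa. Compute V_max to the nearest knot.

ΔP = 1015 − 900 = 115 hPa.
115^0.609 ≈ 17.987.
V ≈ 6.5 × 17.987 ≈ 116.9 kt.

117 kt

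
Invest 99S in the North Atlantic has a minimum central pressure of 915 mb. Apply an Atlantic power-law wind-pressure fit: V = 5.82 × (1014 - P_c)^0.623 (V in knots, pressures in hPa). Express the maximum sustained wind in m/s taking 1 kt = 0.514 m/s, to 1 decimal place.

52.4 m/s

ΔP = 1014 − 915 = 99 mb.
V ≈ 5.82 × 99^0.623 = 5.82 × 17.510 ≈ 101.907 kt.
101.907 × 0.514 ≈ 52.38 m/s → 52.4 m/s.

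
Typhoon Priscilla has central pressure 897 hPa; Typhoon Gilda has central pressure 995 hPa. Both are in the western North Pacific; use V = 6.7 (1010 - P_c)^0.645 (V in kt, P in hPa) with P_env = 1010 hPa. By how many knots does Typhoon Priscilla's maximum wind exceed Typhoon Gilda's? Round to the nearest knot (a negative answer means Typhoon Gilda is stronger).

Typhoon Priscilla: ΔP = 113; V ≈ 6.7 × 113^0.645 ≈ 141.35 kt.
Typhoon Gilda: ΔP = 15; V ≈ 6.7 × 15^0.645 ≈ 38.43 kt.
Difference ≈ 141.35 − 38.43 = 102.92 → 103 kt.

103 kt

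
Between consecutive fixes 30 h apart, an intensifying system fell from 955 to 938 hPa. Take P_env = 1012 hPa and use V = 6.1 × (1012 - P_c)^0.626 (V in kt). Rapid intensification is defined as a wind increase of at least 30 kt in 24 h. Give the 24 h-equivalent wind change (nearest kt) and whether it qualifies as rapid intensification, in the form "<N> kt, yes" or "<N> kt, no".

11 kt, no

V₁: ΔP = 57, V ≈ 6.1 × 57^0.626 ≈ 76.65 kt.
V₂: ΔP = 74, V ≈ 6.1 × 74^0.626 ≈ 90.25 kt.
ΔV over 30 h = 13.60 kt → 24 h equivalent = 13.60 × 24/30 ≈ 10.88 kt.
11 kt < 30 kt ⇒ not rapid intensification.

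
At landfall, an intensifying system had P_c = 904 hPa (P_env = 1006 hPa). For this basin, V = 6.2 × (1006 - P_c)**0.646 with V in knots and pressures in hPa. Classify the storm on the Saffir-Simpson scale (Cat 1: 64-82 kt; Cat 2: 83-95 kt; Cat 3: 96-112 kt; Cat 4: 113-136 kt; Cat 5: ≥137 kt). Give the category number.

ΔP = 1006 − 904 = 102 hPa.
V ≈ 6.2 × 102^0.646 = 6.2 × 19.84 ≈ 123 kt.
123 kt falls in the Category 4 band.

4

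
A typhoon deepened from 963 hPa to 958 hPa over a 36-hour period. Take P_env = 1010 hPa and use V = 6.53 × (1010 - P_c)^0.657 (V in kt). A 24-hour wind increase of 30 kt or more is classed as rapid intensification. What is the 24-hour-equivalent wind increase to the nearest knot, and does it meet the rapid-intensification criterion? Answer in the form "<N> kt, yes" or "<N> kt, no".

V₁: ΔP = 47, V ≈ 6.53 × 47^0.657 ≈ 81.94 kt.
V₂: ΔP = 52, V ≈ 6.53 × 52^0.657 ≈ 87.56 kt.
ΔV over 36 h = 5.62 kt → 24 h equivalent = 5.62 × 24/36 ≈ 3.75 kt.
4 kt < 30 kt ⇒ not rapid intensification.

4 kt, no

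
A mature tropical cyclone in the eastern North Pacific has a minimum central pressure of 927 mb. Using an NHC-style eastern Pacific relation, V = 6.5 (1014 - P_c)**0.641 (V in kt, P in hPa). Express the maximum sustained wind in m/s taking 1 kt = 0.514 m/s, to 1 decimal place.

ΔP = 1014 − 927 = 87 mb.
V ≈ 6.5 × 87^0.641 = 6.5 × 17.508 ≈ 113.801 kt.
113.801 × 0.514 ≈ 58.49 m/s → 58.5 m/s.

58.5 m/s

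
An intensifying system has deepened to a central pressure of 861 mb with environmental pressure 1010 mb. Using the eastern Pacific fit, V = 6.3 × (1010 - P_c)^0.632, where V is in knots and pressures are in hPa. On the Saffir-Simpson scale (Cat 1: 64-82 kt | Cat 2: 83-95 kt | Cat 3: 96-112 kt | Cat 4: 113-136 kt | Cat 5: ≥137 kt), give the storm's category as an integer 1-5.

5

ΔP = 1010 − 861 = 149 mb.
V ≈ 6.3 × 149^0.632 = 6.3 × 23.63 ≈ 149 kt.
149 kt falls in the Category 5 band.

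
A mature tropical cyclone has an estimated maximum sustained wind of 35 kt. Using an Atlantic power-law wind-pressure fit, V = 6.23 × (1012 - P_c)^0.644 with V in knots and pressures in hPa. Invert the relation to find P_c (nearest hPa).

ΔP = (V / 6.23)^(1/0.644) = (35/6.23)^1.553.
35/6.23 = 5.618; 5.618^1.553 ≈ 14.59 hPa.
P_c = 1012 − 14.59 = 997.41 ≈ 997 hPa.

997 hPa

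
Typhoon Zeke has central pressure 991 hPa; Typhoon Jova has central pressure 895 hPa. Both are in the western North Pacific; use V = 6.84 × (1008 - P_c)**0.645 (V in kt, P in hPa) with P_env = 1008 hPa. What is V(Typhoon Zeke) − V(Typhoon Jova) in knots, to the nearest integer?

-102 kt

Typhoon Zeke: ΔP = 17; V ≈ 6.84 × 17^0.645 ≈ 42.53 kt.
Typhoon Jova: ΔP = 113; V ≈ 6.84 × 113^0.645 ≈ 144.31 kt.
Difference ≈ 42.53 − 144.31 = -101.78 → -102 kt.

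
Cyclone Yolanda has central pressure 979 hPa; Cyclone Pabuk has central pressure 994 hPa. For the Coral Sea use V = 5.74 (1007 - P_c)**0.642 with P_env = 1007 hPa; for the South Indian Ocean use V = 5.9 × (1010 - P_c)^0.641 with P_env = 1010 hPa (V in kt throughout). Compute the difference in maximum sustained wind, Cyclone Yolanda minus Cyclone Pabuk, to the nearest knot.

Cyclone Yolanda: ΔP = 28; V ≈ 5.74 × 28^0.642 ≈ 48.75 kt.
Cyclone Pabuk: ΔP = 16; V ≈ 5.9 × 16^0.641 ≈ 34.89 kt.
Difference ≈ 48.75 − 34.89 = 13.86 → 14 kt.

14 kt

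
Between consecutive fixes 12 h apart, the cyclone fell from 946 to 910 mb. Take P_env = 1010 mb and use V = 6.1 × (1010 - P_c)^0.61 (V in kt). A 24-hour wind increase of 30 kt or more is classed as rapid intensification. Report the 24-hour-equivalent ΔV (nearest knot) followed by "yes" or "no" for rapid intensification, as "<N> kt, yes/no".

48 kt, yes

V₁: ΔP = 64, V ≈ 6.1 × 64^0.61 ≈ 77.11 kt.
V₂: ΔP = 100, V ≈ 6.1 × 100^0.61 ≈ 101.23 kt.
ΔV over 12 h = 24.12 kt → 24 h equivalent = 24.12 × 24/12 ≈ 48.24 kt.
48 kt ≥ 30 kt ⇒ rapid intensification.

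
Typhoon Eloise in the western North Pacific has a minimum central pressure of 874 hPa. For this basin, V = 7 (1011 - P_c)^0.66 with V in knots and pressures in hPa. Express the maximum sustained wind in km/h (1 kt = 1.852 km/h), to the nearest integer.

333 km/h

ΔP = 1011 − 874 = 137 hPa.
V ≈ 7 × 137^0.66 = 7 × 25.718 ≈ 180.025 kt.
180.025 × 1.852 ≈ 333.41 km/h → 333 km/h.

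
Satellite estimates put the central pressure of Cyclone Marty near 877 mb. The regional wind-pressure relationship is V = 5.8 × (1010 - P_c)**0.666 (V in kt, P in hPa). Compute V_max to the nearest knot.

ΔP = 1010 − 877 = 133 mb.
133^0.666 ≈ 25.971.
V ≈ 5.8 × 25.971 ≈ 150.6 kt.

151 kt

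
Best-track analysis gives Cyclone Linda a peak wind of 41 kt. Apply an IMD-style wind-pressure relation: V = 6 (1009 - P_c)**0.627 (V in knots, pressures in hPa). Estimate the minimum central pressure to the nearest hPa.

988 hPa

ΔP = (V / 6)^(1/0.627) = (41/6)^1.595.
41/6 = 6.833; 6.833^1.595 ≈ 21.44 hPa.
P_c = 1009 − 21.44 = 987.56 ≈ 988 hPa.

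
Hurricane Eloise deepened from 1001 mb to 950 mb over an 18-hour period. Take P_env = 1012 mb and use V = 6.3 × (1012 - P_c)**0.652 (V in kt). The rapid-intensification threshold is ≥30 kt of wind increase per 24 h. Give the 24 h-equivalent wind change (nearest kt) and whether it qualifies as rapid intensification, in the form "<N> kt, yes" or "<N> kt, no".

84 kt, yes

V₁: ΔP = 11, V ≈ 6.3 × 11^0.652 ≈ 30.08 kt.
V₂: ΔP = 62, V ≈ 6.3 × 62^0.652 ≈ 92.89 kt.
ΔV over 18 h = 62.81 kt → 24 h equivalent = 62.81 × 24/18 ≈ 83.75 kt.
84 kt ≥ 30 kt ⇒ rapid intensification.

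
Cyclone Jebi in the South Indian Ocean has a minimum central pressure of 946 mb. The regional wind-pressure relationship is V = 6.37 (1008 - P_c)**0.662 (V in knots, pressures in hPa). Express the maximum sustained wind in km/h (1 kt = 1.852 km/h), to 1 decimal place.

ΔP = 1008 − 946 = 62 mb.
V ≈ 6.37 × 62^0.662 = 6.37 × 15.366 ≈ 97.882 kt.
97.882 × 1.852 ≈ 181.28 km/h → 181.3 km/h.

181.3 km/h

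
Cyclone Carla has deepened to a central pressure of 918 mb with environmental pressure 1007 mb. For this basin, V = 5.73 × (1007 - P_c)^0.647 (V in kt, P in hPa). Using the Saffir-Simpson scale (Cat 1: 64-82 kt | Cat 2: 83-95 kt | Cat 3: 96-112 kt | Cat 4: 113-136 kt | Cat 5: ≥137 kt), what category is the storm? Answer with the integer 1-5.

3

ΔP = 1007 − 918 = 89 mb.
V ≈ 5.73 × 89^0.647 = 5.73 × 18.25 ≈ 105 kt.
105 kt falls in the Category 3 band.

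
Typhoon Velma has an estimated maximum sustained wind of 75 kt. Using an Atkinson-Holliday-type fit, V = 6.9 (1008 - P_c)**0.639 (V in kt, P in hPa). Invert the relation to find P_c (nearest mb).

ΔP = (V / 6.9)^(1/0.639) = (75/6.9)^1.565.
75/6.9 = 10.870; 10.870^1.565 ≈ 41.84 mb.
P_c = 1008 − 41.84 = 966.16 ≈ 966 mb.

966 mb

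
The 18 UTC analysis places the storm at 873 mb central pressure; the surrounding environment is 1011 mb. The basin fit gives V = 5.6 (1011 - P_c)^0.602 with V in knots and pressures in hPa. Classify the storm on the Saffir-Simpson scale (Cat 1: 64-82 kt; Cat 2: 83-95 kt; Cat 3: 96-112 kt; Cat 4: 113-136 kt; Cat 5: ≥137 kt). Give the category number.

3

ΔP = 1011 − 873 = 138 mb.
V ≈ 5.6 × 138^0.602 = 5.6 × 19.42 ≈ 109 kt.
109 kt falls in the Category 3 band.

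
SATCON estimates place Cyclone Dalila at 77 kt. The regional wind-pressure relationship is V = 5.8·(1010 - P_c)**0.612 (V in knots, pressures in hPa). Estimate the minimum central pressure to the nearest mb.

942 mb

ΔP = (V / 5.8)^(1/0.612) = (77/5.8)^1.634.
77/5.8 = 13.276; 13.276^1.634 ≈ 68.40 mb.
P_c = 1010 − 68.40 = 941.60 ≈ 942 mb.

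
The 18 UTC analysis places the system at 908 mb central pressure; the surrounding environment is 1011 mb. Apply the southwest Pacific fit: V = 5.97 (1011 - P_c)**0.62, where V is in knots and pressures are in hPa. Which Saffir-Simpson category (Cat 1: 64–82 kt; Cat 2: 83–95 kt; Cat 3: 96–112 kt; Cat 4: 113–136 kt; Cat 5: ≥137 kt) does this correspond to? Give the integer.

3

ΔP = 1011 − 908 = 103 mb.
V ≈ 5.97 × 103^0.62 = 5.97 × 17.70 ≈ 106 kt.
106 kt falls in the Category 3 band.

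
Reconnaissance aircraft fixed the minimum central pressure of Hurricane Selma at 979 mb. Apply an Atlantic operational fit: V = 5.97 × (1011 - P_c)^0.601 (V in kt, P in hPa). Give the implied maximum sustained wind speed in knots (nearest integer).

48 kt

ΔP = 1011 − 979 = 32 mb.
32^0.601 ≈ 8.028.
V ≈ 5.97 × 8.028 ≈ 47.9 kt.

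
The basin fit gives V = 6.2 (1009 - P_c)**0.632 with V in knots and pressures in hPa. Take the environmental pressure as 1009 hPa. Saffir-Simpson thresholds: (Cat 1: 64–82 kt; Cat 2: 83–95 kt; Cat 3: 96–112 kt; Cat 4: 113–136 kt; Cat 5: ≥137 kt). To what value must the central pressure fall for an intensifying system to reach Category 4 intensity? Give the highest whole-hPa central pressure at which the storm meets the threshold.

910 hPa

Category 4 begins at V = 113 kt.
Required ΔP = (113/6.2)^(1/0.632) = 18.226^1.582 ≈ 98.80 hPa.
P_c ≤ 1009 − 98.80 = 910.20, so the highest integer P_c is 910 hPa.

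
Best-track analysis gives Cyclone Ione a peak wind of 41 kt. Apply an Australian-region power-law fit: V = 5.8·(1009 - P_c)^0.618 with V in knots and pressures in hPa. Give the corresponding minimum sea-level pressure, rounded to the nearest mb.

985 mb

ΔP = (V / 5.8)^(1/0.618) = (41/5.8)^1.618.
41/5.8 = 7.069; 7.069^1.618 ≈ 23.68 mb.
P_c = 1009 − 23.68 = 985.32 ≈ 985 mb.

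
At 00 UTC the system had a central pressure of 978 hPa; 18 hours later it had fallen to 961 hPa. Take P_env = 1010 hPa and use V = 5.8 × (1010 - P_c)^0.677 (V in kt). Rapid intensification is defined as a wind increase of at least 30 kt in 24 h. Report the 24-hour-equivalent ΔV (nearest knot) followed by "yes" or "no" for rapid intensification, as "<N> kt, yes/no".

27 kt, no

V₁: ΔP = 32, V ≈ 5.8 × 32^0.677 ≈ 60.59 kt.
V₂: ΔP = 49, V ≈ 5.8 × 49^0.677 ≈ 80.85 kt.
ΔV over 18 h = 20.26 kt → 24 h equivalent = 20.26 × 24/18 ≈ 27.01 kt.
27 kt < 30 kt ⇒ not rapid intensification.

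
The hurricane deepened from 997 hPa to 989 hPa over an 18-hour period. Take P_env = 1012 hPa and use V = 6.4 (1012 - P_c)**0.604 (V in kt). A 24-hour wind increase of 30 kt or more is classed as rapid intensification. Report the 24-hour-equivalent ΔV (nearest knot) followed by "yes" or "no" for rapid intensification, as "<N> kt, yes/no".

V₁: ΔP = 15, V ≈ 6.4 × 15^0.604 ≈ 32.85 kt.
V₂: ΔP = 23, V ≈ 6.4 × 23^0.604 ≈ 42.53 kt.
ΔV over 18 h = 9.68 kt → 24 h equivalent = 9.68 × 24/18 ≈ 12.91 kt.
13 kt < 30 kt ⇒ not rapid intensification.

13 kt, no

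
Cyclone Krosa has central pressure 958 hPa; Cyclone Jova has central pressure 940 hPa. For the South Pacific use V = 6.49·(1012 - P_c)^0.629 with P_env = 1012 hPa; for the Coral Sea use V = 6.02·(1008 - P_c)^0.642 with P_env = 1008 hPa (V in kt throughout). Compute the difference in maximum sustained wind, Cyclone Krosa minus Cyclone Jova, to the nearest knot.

-11 kt

Cyclone Krosa: ΔP = 54; V ≈ 6.49 × 54^0.629 ≈ 79.78 kt.
Cyclone Jova: ΔP = 68; V ≈ 6.02 × 68^0.642 ≈ 90.38 kt.
Difference ≈ 79.78 − 90.38 = -10.60 → -11 kt.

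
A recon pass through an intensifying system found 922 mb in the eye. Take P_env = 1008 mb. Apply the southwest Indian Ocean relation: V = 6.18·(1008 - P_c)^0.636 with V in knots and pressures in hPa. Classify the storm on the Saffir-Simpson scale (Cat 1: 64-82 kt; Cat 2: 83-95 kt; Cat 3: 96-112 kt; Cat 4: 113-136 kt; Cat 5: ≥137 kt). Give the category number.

3

ΔP = 1008 − 922 = 86 mb.
V ≈ 6.18 × 86^0.636 = 6.18 × 17.00 ≈ 105 kt.
105 kt falls in the Category 3 band.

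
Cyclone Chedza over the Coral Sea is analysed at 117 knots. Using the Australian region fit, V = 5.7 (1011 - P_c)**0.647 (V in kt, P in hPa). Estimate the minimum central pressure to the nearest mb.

904 mb

ΔP = (V / 5.7)^(1/0.647) = (117/5.7)^1.546.
117/5.7 = 20.526; 20.526^1.546 ≈ 106.73 mb.
P_c = 1011 − 106.73 = 904.27 ≈ 904 mb.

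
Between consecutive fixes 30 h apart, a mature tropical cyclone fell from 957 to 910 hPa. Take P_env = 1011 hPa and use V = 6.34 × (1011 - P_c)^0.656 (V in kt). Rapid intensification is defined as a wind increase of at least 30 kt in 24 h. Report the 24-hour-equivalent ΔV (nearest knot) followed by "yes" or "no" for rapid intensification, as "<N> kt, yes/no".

35 kt, yes

V₁: ΔP = 54, V ≈ 6.34 × 54^0.656 ≈ 86.80 kt.
V₂: ΔP = 101, V ≈ 6.34 × 101^0.656 ≈ 130.90 kt.
ΔV over 30 h = 44.10 kt → 24 h equivalent = 44.10 × 24/30 ≈ 35.28 kt.
35 kt ≥ 30 kt ⇒ rapid intensification.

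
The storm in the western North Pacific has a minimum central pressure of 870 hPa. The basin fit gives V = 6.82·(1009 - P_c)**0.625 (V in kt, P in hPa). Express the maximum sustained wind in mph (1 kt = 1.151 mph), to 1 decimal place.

ΔP = 1009 − 870 = 139 hPa.
V ≈ 6.82 × 139^0.625 = 6.82 × 21.847 ≈ 148.994 kt.
148.994 × 1.151 ≈ 171.49 mph → 171.5 mph.

171.5 mph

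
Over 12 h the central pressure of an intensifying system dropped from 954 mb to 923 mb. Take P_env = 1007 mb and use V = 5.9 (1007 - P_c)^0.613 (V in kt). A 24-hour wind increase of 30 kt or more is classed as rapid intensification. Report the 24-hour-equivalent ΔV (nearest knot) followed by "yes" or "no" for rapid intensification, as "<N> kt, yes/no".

V₁: ΔP = 53, V ≈ 5.9 × 53^0.613 ≈ 67.27 kt.
V₂: ΔP = 84, V ≈ 5.9 × 84^0.613 ≈ 89.21 kt.
ΔV over 12 h = 21.94 kt → 24 h equivalent = 21.94 × 24/12 ≈ 43.88 kt.
44 kt ≥ 30 kt ⇒ rapid intensification.

44 kt, yes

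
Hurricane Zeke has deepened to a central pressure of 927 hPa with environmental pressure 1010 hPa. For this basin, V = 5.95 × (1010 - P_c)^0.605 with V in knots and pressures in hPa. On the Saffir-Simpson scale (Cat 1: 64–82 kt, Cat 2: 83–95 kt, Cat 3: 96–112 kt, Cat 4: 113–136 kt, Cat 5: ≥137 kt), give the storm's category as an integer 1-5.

ΔP = 1010 − 927 = 83 hPa.
V ≈ 5.95 × 83^0.605 = 5.95 × 14.49 ≈ 86 kt.
86 kt falls in the Category 2 band.

2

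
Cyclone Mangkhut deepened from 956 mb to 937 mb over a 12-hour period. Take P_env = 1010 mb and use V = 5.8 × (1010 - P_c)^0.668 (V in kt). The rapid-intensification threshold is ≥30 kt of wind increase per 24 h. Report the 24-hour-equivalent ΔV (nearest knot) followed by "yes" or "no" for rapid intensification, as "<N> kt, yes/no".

37 kt, yes

V₁: ΔP = 54, V ≈ 5.8 × 54^0.668 ≈ 83.30 kt.
V₂: ΔP = 73, V ≈ 5.8 × 73^0.668 ≈ 101.89 kt.
ΔV over 12 h = 18.59 kt → 24 h equivalent = 18.59 × 24/12 ≈ 37.18 kt.
37 kt ≥ 30 kt ⇒ rapid intensification.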